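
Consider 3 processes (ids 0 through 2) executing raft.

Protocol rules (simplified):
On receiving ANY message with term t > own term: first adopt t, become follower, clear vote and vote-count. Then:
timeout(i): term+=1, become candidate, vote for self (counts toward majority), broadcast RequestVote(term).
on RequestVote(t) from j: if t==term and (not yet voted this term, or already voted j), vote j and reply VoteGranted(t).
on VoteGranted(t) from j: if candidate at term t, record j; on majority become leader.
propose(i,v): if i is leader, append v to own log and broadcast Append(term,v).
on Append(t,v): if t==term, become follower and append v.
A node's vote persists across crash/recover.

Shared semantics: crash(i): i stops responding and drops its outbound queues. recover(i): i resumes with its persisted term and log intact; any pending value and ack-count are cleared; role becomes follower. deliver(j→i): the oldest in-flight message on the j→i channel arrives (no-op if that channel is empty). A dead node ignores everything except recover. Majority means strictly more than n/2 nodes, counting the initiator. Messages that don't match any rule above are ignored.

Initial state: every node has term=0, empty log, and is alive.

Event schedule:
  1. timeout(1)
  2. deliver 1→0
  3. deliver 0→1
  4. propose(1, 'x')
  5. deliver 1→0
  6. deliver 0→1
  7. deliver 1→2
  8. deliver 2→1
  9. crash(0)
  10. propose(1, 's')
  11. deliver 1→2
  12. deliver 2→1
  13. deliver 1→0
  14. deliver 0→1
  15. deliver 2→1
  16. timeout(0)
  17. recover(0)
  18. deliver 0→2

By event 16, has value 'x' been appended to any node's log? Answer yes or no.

e1 timeout(1): 1[cand,t=1,-]
e2 deliver 1→0: 0[foll,t=1,-]
e3 deliver 0→1: 1[lead,t=1,-]
e4 propose(1,'x'): 1[lead,t=1,x]
e5 deliver 1→0: 0[foll,t=1,x]
e6 deliver 0→1: ·
e7 deliver 1→2: 2[foll,t=1,-]
e8 deliver 2→1: ·
e9 crash(0): 0[✗foll,t=1,x]
e10 propose(1,'s'): 1[lead,t=1,x,s]
e11 deliver 1→2: 2[foll,t=1,x]
e12 deliver 2→1: ·
e13 deliver 1→0: ·
e14 deliver 0→1: ·
e15 deliver 2→1: ·
e16 timeout(0): ·

yes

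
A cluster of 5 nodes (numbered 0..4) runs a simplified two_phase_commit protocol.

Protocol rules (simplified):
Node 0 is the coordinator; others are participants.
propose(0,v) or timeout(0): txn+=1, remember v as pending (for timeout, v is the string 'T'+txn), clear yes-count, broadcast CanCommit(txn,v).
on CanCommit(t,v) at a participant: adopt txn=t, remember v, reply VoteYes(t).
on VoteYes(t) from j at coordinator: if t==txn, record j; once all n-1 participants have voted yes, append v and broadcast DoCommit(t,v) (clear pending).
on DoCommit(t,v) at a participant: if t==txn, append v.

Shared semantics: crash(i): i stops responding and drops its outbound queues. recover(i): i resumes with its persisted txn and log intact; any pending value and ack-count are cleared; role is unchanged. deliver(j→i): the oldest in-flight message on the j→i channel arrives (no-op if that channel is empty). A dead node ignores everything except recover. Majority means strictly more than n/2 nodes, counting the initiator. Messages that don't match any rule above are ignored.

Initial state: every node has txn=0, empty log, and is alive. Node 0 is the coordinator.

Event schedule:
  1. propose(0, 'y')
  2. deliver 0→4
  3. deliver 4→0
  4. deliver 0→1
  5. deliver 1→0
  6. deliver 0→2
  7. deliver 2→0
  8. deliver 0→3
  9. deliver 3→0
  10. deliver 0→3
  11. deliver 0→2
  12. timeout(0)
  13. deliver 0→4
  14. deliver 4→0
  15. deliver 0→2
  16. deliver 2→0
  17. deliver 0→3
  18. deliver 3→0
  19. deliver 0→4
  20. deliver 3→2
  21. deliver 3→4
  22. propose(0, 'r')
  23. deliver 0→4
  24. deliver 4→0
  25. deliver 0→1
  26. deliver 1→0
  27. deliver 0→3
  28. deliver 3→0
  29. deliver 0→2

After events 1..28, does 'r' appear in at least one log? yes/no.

no

1. propose(0,'y'):  <0:coor t1 ->
2. deliver 0→4:  <4:part t1 ->
3. deliver 4→0:  nop
4. deliver 0→1:  <1:part t1 ->
5. deliver 1→0:  nop
6. deliver 0→2:  <2:part t1 ->
7. deliver 2→0:  nop
8. deliver 0→3:  <3:part t1 ->
9. deliver 3→0:  <0:coor t1 y>
10. deliver 0→3:  <3:part t1 y>
11. deliver 0→2:  <2:part t1 y>
12. timeout(0):  <0:coor t2 y>
13. deliver 0→4:  <4:part t1 y>
14. deliver 4→0:  nop
15. deliver 0→2:  <2:part t2 y>
16. deliver 2→0:  nop
17. deliver 0→3:  <3:part t2 y>
18. deliver 3→0:  nop
19. deliver 0→4:  <4:part t2 y>
20. deliver 3→2:  nop
21. deliver 3→4:  nop
22. propose(0,'r'):  <0:coor t3 y>
23. deliver 0→4:  <4:part t3 y>
24. deliver 4→0:  nop
25. deliver 0→1:  <1:part t1 y>
26. deliver 1→0:  nop
27. deliver 0→3:  <3:part t3 y>
28. deliver 3→0:  nop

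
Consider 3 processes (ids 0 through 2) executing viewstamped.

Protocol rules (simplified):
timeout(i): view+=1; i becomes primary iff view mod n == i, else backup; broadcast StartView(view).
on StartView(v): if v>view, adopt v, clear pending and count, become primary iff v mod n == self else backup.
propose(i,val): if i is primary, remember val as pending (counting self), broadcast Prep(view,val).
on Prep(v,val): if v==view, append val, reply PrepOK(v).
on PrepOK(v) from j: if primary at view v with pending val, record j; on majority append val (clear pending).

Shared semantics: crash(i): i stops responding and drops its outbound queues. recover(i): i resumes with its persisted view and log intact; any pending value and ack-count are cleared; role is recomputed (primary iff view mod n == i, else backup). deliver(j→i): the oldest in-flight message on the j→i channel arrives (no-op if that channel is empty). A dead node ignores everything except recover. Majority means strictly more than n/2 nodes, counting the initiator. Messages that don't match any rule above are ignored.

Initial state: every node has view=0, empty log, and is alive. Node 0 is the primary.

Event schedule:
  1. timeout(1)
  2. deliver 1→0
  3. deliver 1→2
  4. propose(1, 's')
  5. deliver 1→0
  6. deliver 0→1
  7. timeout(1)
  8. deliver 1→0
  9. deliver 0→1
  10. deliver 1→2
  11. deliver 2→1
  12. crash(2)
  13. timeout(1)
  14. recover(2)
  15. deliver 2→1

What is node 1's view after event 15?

[1] timeout(1) → N1(prim v1 [-])
[2] deliver 1→0 → N0(back v1 [-])
[3] deliver 1→2 → N2(back v1 [-])
[4] propose(1,'s') → ∅
[5] deliver 1→0 → N0(back v1 [s])
[6] deliver 0→1 → N1(prim v1 [s])
[7] timeout(1) → N1(back v2 [s])
[8] deliver 1→0 → N0(back v2 [s])
[9] deliver 0→1 → ∅
[10] deliver 1→2 → N2(back v1 [s])
[11] deliver 2→1 → ∅
[12] crash(2) → N2(✗back v1 [s])
[13] timeout(1) → N1(back v3 [s])
[14] recover(2) → N2(back v1 [s])
[15] deliver 2→1 → ∅

3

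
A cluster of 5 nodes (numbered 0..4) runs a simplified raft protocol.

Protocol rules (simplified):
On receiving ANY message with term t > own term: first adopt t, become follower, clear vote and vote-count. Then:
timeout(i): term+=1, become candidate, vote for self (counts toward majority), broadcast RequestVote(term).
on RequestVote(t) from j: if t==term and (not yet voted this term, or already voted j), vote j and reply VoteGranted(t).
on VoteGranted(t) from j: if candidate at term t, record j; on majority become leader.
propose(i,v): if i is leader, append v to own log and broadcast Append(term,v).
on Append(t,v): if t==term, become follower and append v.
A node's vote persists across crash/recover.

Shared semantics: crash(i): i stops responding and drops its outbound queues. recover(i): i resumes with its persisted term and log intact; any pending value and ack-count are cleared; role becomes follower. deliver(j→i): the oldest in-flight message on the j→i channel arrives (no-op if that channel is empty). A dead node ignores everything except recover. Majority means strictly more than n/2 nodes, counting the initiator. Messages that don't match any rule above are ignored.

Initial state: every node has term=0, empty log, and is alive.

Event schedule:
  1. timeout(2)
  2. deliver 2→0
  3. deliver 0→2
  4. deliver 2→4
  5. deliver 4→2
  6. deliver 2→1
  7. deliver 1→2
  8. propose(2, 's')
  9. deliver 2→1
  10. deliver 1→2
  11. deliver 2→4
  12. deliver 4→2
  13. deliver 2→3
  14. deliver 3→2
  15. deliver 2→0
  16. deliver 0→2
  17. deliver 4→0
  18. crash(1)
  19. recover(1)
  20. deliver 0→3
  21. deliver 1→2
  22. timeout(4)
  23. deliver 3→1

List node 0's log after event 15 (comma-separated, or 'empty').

s

e1 timeout(2): 2[cand,t=1,-]
e2 deliver 2→0: 0[foll,t=1,-]
e3 deliver 0→2: ·
e4 deliver 2→4: 4[foll,t=1,-]
e5 deliver 4→2: 2[lead,t=1,-]
e6 deliver 2→1: 1[foll,t=1,-]
e7 deliver 1→2: ·
e8 propose(2,'s'): 2[lead,t=1,s]
e9 deliver 2→1: 1[foll,t=1,s]
e10 deliver 1→2: ·
e11 deliver 2→4: 4[foll,t=1,s]
e12 deliver 4→2: ·
e13 deliver 2→3: 3[foll,t=1,-]
e14 deliver 3→2: ·
e15 deliver 2→0: 0[foll,t=1,s]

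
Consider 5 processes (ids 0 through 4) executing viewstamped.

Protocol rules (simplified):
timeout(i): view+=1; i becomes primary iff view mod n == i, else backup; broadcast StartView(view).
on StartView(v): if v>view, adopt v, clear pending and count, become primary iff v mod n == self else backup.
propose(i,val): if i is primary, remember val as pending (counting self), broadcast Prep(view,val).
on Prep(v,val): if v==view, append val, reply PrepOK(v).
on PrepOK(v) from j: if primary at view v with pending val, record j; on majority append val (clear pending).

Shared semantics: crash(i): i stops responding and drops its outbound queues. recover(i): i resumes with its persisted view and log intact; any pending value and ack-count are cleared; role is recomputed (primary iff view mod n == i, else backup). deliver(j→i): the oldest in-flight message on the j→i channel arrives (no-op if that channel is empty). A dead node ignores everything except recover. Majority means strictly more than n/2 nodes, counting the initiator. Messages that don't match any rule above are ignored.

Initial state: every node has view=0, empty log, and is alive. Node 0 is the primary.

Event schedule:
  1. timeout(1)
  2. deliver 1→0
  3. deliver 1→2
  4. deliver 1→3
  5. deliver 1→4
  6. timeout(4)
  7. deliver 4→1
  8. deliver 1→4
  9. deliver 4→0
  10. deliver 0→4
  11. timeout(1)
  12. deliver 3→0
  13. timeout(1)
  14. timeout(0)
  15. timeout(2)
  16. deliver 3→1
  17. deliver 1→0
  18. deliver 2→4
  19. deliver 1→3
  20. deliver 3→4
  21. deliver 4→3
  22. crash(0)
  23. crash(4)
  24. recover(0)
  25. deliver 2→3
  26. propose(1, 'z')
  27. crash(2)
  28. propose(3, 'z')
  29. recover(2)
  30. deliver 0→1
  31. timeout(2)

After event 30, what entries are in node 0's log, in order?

after 1 — timeout(1): n1:prim/v1/[-]
after 2 — deliver 1→0: n0:back/v1/[-]
after 3 — deliver 1→2: n2:back/v1/[-]
after 4 — deliver 1→3: n3:back/v1/[-]
after 5 — deliver 1→4: n4:back/v1/[-]
after 6 — timeout(4): n4:back/v2/[-]
after 7 — deliver 4→1: n1:back/v2/[-]
after 8 — deliver 1→4: ·
after 9 — deliver 4→0: n0:back/v2/[-]
after 10 — deliver 0→4: ·
after 11 — timeout(1): n1:back/v3/[-]
after 12 — deliver 3→0: ·
after 13 — timeout(1): n1:back/v4/[-]
after 14 — timeout(0): n0:back/v3/[-]
after 15 — timeout(2): n2:prim/v2/[-]
after 16 — deliver 3→1: ·
after 17 — deliver 1→0: ·
after 18 — deliver 2→4: ·
after 19 — deliver 1→3: n3:prim/v3/[-]
after 20 — deliver 3→4: ·
after 21 — deliver 4→3: ·
after 22 — crash(0): n0:✗back/v3/[-]
after 23 — crash(4): n4:✗back/v2/[-]
after 24 — recover(0): n0:back/v3/[-]
after 25 — deliver 2→3: ·
after 26 — propose(1,'z'): ·
after 27 — crash(2): n2:✗prim/v2/[-]
after 28 — propose(3,'z'): ·
after 29 — recover(2): n2:prim/v2/[-]
after 30 — deliver 0→1: ·

empty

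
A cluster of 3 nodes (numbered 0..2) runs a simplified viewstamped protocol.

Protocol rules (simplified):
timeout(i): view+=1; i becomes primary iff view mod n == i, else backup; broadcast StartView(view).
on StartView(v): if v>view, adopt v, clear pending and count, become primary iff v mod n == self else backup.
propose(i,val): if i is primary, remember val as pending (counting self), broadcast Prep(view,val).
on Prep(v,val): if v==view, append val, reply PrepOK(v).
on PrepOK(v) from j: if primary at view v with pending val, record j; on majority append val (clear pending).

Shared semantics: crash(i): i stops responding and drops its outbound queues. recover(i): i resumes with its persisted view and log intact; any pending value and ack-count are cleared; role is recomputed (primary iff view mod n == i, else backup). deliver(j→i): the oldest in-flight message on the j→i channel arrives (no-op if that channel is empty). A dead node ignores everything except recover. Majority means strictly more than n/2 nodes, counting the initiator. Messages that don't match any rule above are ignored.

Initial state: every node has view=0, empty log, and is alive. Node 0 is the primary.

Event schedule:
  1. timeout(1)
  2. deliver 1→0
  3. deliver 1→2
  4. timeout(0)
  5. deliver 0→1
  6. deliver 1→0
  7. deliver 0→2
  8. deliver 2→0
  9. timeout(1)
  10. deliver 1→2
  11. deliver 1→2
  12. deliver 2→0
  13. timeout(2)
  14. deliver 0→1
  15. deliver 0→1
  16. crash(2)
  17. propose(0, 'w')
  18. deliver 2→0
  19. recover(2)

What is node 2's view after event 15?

4

e1 timeout(1): 1[prim,v=1,-]
e2 deliver 1→0: 0[back,v=1,-]
e3 deliver 1→2: 2[back,v=1,-]
e4 timeout(0): 0[back,v=2,-]
e5 deliver 0→1: 1[back,v=2,-]
e6 deliver 1→0: ·
e7 deliver 0→2: 2[prim,v=2,-]
e8 deliver 2→0: ·
e9 timeout(1): 1[back,v=3,-]
e10 deliver 1→2: 2[back,v=3,-]
e11 deliver 1→2: ·
e12 deliver 2→0: ·
e13 timeout(2): 2[back,v=4,-]
e14 deliver 0→1: ·
e15 deliver 0→1: ·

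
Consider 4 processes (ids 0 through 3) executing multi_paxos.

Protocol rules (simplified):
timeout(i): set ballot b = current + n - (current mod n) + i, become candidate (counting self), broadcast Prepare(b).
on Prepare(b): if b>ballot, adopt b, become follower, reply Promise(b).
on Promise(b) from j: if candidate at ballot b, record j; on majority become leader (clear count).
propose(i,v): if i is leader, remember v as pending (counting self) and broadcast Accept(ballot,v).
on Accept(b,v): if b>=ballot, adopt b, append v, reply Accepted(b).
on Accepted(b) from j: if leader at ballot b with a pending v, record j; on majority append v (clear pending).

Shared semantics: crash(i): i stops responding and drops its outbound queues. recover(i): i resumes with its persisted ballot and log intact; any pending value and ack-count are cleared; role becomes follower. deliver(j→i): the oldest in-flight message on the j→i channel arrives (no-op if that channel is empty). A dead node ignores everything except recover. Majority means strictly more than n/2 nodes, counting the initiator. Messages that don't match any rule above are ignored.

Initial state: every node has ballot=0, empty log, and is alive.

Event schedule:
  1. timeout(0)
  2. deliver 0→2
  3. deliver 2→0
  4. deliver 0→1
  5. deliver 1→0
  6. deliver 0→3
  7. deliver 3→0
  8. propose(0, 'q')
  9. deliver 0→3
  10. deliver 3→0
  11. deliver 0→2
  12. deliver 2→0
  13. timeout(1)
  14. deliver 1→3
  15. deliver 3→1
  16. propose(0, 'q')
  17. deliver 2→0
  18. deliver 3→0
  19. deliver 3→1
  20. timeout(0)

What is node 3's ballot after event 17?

after 1 — timeout(0): n0:cand/b4/[-]
after 2 — deliver 0→2: n2:foll/b4/[-]
after 3 — deliver 2→0: ·
after 4 — deliver 0→1: n1:foll/b4/[-]
after 5 — deliver 1→0: n0:lead/b4/[-]
after 6 — deliver 0→3: n3:foll/b4/[-]
after 7 — deliver 3→0: ·
after 8 — propose(0,'q'): ·
after 9 — deliver 0→3: n3:foll/b4/[q]
after 10 — deliver 3→0: ·
after 11 — deliver 0→2: n2:foll/b4/[q]
after 12 — deliver 2→0: n0:lead/b4/[q]
after 13 — timeout(1): n1:cand/b9/[-]
after 14 — deliver 1→3: n3:foll/b9/[q]
after 15 — deliver 3→1: ·
after 16 — propose(0,'q'): ·
after 17 — deliver 2→0: ·

9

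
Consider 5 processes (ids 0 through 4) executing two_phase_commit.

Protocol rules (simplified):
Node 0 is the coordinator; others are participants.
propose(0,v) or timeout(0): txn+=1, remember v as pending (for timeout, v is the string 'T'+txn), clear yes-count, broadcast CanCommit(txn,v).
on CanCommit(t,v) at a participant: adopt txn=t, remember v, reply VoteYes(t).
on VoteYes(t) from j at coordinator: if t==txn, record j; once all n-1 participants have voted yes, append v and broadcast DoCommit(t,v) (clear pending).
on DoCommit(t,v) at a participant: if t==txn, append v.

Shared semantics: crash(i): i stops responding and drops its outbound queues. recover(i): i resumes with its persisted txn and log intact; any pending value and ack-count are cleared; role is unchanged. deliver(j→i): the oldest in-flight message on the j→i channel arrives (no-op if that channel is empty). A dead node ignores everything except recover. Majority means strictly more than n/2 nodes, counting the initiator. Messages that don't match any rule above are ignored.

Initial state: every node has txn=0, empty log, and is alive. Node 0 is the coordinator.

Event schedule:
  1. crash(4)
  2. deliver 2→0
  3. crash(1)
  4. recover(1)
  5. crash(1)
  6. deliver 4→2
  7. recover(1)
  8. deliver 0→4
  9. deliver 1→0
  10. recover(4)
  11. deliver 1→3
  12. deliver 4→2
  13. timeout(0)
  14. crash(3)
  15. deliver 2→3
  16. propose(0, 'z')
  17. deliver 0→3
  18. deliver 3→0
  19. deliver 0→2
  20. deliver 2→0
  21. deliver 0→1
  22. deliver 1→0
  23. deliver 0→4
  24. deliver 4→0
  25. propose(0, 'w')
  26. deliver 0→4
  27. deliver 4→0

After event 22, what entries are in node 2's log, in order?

[1] crash(4) → N4(✗part t0 [-])
[2] deliver 2→0 → ∅
[3] crash(1) → N1(✗part t0 [-])
[4] recover(1) → N1(part t0 [-])
[5] crash(1) → N1(✗part t0 [-])
[6] deliver 4→2 → ∅
[7] recover(1) → N1(part t0 [-])
[8] deliver 0→4 → ∅
[9] deliver 1→0 → ∅
[10] recover(4) → N4(part t0 [-])
[11] deliver 1→3 → ∅
[12] deliver 4→2 → ∅
[13] timeout(0) → N0(coor t1 [-])
[14] crash(3) → N3(✗part t0 [-])
[15] deliver 2→3 → ∅
[16] propose(0,'z') → N0(coor t2 [-])
[17] deliver 0→3 → ∅
[18] deliver 3→0 → ∅
[19] deliver 0→2 → N2(part t1 [-])
[20] deliver 2→0 → ∅
[21] deliver 0→1 → N1(part t1 [-])
[22] deliver 1→0 → ∅

empty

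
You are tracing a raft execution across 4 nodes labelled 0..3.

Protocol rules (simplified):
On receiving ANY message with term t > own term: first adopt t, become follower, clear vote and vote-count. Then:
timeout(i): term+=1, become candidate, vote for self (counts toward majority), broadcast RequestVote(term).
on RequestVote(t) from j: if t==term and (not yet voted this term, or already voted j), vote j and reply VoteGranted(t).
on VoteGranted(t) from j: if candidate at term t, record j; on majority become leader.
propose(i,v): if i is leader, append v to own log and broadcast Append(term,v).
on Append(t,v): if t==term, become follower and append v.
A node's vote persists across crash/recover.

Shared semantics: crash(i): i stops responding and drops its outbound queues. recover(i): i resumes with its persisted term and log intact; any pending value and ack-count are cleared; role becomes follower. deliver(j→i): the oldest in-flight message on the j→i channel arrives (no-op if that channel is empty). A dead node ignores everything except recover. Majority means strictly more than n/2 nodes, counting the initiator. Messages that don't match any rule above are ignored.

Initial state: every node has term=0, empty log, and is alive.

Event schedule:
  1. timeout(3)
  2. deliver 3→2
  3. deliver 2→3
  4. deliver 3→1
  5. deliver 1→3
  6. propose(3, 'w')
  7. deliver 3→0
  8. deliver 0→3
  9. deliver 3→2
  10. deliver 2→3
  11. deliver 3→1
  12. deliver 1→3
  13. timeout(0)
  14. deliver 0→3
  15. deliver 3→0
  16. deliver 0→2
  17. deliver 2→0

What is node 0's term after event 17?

e1 timeout(3): 3[cand,t=1,-]
e2 deliver 3→2: 2[foll,t=1,-]
e3 deliver 2→3: ·
e4 deliver 3→1: 1[foll,t=1,-]
e5 deliver 1→3: 3[lead,t=1,-]
e6 propose(3,'w'): 3[lead,t=1,w]
e7 deliver 3→0: 0[foll,t=1,-]
e8 deliver 0→3: ·
e9 deliver 3→2: 2[foll,t=1,w]
e10 deliver 2→3: ·
e11 deliver 3→1: 1[foll,t=1,w]
e12 deliver 1→3: ·
e13 timeout(0): 0[cand,t=2,-]
e14 deliver 0→3: 3[foll,t=2,w]
e15 deliver 3→0: ·
e16 deliver 0→2: 2[foll,t=2,w]
e17 deliver 2→0: ·

2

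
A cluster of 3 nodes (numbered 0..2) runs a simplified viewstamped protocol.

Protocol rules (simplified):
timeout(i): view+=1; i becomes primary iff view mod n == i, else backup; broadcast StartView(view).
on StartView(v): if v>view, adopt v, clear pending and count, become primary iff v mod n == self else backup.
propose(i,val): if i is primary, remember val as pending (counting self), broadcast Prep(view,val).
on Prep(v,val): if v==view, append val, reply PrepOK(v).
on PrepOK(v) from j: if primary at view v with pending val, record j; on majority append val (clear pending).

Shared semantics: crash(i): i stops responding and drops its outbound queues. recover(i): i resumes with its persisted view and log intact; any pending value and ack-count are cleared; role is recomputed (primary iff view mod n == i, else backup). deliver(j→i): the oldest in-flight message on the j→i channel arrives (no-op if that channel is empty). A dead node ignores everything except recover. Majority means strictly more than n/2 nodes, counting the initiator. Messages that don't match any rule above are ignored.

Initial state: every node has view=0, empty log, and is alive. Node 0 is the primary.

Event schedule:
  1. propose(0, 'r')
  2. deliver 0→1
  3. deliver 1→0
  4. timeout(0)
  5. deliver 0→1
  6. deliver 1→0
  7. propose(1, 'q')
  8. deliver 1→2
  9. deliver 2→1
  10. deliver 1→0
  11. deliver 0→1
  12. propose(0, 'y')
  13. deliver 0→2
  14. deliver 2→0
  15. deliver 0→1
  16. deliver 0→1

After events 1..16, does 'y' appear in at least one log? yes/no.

no

1. propose(0,'r'):  nop
2. deliver 0→1:  <1:back v0 r>
3. deliver 1→0:  <0:prim v0 r>
4. timeout(0):  <0:back v1 r>
5. deliver 0→1:  <1:prim v1 r>
6. deliver 1→0:  nop
7. propose(1,'q'):  nop
8. deliver 1→2:  nop
9. deliver 2→1:  nop
10. deliver 1→0:  <0:back v1 r,q>
11. deliver 0→1:  <1:prim v1 r,q>
12. propose(0,'y'):  nop
13. deliver 0→2:  <2:back v0 r>
14. deliver 2→0:  nop
15. deliver 0→1:  nop
16. deliver 0→1:  nop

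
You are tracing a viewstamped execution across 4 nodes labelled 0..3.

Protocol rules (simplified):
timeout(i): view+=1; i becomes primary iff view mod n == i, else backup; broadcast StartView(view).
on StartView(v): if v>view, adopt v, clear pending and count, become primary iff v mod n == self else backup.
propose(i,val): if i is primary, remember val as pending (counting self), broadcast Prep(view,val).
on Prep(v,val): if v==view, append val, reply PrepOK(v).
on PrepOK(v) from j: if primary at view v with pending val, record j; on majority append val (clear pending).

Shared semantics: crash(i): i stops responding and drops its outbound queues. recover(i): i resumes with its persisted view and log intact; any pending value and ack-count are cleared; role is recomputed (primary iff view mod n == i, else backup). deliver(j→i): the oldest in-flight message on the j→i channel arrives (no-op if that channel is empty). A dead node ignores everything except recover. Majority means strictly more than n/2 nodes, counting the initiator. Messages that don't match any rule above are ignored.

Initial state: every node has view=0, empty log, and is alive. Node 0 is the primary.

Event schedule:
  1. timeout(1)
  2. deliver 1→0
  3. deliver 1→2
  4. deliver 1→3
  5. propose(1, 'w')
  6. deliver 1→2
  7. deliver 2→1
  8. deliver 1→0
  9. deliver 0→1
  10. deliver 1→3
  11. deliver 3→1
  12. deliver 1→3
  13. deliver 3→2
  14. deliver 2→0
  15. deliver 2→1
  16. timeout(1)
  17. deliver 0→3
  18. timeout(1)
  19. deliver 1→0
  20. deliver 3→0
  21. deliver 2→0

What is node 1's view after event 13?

1

after 1 — timeout(1): n1:prim/v1/[-]
after 2 — deliver 1→0: n0:back/v1/[-]
after 3 — deliver 1→2: n2:back/v1/[-]
after 4 — deliver 1→3: n3:back/v1/[-]
after 5 — propose(1,'w'): ·
after 6 — deliver 1→2: n2:back/v1/[w]
after 7 — deliver 2→1: ·
after 8 — deliver 1→0: n0:back/v1/[w]
after 9 — deliver 0→1: n1:prim/v1/[w]
after 10 — deliver 1→3: n3:back/v1/[w]
after 11 — deliver 3→1: ·
after 12 — deliver 1→3: ·
after 13 — deliver 3→2: ·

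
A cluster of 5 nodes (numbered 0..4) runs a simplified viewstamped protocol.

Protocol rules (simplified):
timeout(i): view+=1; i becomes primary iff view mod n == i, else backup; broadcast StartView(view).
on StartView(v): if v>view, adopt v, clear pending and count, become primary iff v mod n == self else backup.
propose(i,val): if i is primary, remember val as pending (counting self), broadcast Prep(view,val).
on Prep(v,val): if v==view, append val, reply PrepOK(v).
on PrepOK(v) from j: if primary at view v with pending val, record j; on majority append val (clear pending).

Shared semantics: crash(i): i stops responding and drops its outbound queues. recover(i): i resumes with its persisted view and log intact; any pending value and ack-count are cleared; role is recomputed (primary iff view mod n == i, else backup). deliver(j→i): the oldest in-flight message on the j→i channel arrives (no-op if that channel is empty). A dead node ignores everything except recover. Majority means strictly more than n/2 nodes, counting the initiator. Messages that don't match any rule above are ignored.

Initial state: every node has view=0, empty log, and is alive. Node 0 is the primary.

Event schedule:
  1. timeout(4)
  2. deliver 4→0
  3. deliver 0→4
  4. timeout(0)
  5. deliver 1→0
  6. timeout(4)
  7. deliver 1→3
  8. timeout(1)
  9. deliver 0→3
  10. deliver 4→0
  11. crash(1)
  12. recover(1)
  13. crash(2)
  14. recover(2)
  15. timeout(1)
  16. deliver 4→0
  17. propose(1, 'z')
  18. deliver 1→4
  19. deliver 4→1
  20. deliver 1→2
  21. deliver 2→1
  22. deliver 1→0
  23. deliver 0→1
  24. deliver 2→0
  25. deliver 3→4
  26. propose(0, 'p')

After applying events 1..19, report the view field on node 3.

step 1 timeout(4): 4={back,v=1,log=-}
step 2 deliver 4→0: 0={back,v=1,log=-}
step 3 deliver 0→4: —
step 4 timeout(0): 0={back,v=2,log=-}
step 5 deliver 1→0: —
step 6 timeout(4): 4={back,v=2,log=-}
step 7 deliver 1→3: —
step 8 timeout(1): 1={prim,v=1,log=-}
step 9 deliver 0→3: 3={back,v=2,log=-}
step 10 deliver 4→0: —
step 11 crash(1): 1={✗prim,v=1,log=-}
step 12 recover(1): 1={prim,v=1,log=-}
step 13 crash(2): 2={✗back,v=0,log=-}
step 14 recover(2): 2={back,v=0,log=-}
step 15 timeout(1): 1={back,v=2,log=-}
step 16 deliver 4→0: —
step 17 propose(1,'z'): —
step 18 deliver 1→4: —
step 19 deliver 4→1: —

2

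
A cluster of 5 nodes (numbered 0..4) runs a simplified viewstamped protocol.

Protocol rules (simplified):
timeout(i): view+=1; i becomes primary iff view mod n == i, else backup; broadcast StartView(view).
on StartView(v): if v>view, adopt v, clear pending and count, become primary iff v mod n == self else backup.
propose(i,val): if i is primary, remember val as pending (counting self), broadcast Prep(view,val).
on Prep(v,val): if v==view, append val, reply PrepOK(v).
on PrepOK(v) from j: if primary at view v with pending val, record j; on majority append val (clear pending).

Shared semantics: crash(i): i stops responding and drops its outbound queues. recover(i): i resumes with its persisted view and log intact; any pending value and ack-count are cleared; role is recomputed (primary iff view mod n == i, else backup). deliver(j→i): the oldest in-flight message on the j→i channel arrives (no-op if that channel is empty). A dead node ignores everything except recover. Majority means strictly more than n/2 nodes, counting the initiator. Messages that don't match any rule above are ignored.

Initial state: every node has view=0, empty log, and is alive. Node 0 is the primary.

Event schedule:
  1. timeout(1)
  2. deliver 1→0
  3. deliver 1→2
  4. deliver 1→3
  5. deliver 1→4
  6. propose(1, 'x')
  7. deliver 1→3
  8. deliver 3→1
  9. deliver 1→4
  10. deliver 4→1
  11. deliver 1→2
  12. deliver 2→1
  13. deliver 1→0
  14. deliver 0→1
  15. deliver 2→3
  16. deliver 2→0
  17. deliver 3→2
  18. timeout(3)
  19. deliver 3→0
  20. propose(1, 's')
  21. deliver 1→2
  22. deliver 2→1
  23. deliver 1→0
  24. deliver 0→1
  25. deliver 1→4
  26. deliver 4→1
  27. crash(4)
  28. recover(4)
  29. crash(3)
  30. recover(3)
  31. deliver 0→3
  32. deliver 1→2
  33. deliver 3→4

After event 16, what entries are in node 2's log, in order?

[1] timeout(1) → N1(prim v1 [-])
[2] deliver 1→0 → N0(back v1 [-])
[3] deliver 1→2 → N2(back v1 [-])
[4] deliver 1→3 → N3(back v1 [-])
[5] deliver 1→4 → N4(back v1 [-])
[6] propose(1,'x') → ∅
[7] deliver 1→3 → N3(back v1 [x])
[8] deliver 3→1 → ∅
[9] deliver 1→4 → N4(back v1 [x])
[10] deliver 4→1 → N1(prim v1 [x])
[11] deliver 1→2 → N2(back v1 [x])
[12] deliver 2→1 → ∅
[13] deliver 1→0 → N0(back v1 [x])
[14] deliver 0→1 → ∅
[15] deliver 2→3 → ∅
[16] deliver 2→0 → ∅

x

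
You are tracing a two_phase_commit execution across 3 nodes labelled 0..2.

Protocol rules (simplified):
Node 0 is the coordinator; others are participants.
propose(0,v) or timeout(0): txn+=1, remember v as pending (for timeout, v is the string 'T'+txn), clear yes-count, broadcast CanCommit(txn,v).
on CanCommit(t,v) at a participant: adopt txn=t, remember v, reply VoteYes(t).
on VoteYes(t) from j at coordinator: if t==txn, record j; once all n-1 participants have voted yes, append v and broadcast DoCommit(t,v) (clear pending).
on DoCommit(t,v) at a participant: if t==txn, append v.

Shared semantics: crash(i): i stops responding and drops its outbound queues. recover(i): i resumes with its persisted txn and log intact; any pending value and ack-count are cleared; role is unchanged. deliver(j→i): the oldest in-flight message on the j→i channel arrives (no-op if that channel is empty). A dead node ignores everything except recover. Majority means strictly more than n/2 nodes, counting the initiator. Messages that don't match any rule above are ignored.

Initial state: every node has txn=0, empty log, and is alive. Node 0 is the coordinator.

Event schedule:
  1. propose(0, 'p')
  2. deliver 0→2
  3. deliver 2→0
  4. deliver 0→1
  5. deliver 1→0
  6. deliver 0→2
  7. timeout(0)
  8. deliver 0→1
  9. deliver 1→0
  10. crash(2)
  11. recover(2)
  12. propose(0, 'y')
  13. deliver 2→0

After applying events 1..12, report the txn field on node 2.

1

1. propose(0,'p'):  <0:coor t1 ->
2. deliver 0→2:  <2:part t1 ->
3. deliver 2→0:  nop
4. deliver 0→1:  <1:part t1 ->
5. deliver 1→0:  <0:coor t1 p>
6. deliver 0→2:  <2:part t1 p>
7. timeout(0):  <0:coor t2 p>
8. deliver 0→1:  <1:part t1 p>
9. deliver 1→0:  nop
10. crash(2):  <2:✗part t1 p>
11. recover(2):  <2:part t1 p>
12. propose(0,'y'):  <0:coor t3 p>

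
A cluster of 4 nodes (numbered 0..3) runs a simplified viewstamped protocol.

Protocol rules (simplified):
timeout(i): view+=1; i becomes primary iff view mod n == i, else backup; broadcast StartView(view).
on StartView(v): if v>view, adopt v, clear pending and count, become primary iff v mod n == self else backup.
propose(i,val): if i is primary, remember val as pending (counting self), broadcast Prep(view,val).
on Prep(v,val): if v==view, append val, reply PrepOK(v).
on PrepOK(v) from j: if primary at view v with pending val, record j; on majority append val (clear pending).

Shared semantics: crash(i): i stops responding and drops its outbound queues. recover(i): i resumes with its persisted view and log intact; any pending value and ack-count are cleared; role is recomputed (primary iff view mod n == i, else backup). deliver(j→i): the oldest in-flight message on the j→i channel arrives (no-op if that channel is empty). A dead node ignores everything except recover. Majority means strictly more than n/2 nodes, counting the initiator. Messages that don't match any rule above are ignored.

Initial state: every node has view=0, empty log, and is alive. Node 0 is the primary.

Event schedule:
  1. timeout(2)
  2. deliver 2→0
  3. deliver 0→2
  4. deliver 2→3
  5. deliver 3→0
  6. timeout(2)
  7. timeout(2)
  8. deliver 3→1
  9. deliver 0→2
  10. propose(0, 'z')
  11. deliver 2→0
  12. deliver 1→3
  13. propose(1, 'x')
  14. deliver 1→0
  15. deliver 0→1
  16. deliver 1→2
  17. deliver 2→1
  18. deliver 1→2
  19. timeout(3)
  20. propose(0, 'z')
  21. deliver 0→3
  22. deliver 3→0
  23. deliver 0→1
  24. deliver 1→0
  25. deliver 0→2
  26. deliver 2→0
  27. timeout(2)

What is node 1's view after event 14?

0

1. timeout(2):  <2:back v1 ->
2. deliver 2→0:  <0:back v1 ->
3. deliver 0→2:  nop
4. deliver 2→3:  <3:back v1 ->
5. deliver 3→0:  nop
6. timeout(2):  <2:prim v2 ->
7. timeout(2):  <2:back v3 ->
8. deliver 3→1:  nop
9. deliver 0→2:  nop
10. propose(0,'z'):  nop
11. deliver 2→0:  <0:back v2 ->
12. deliver 1→3:  nop
13. propose(1,'x'):  nop
14. deliver 1→0:  nop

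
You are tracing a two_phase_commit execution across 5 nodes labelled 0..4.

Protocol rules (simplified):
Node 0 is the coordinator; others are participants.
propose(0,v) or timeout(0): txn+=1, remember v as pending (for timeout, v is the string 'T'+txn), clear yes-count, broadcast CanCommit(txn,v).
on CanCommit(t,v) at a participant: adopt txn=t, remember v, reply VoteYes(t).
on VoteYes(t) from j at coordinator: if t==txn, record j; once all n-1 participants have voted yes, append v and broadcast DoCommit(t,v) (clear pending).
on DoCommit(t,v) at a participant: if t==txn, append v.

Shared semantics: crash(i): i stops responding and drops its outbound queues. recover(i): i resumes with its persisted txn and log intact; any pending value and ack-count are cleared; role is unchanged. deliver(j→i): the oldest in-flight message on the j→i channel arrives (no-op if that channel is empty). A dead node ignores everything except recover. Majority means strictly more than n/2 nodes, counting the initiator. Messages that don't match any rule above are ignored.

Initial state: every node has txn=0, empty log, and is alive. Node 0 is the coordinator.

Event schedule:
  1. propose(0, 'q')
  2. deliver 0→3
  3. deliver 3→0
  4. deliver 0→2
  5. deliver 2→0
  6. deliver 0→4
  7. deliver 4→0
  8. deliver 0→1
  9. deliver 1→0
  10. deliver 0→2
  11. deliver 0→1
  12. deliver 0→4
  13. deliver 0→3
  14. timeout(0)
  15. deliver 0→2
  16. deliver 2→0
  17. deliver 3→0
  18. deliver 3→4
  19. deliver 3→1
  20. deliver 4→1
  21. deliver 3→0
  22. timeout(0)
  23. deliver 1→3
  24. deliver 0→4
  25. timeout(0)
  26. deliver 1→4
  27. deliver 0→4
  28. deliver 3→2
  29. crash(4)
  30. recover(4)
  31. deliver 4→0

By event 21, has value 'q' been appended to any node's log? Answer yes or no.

yes

e1 propose(0,'q'): 0[coor,t=1,-]
e2 deliver 0→3: 3[part,t=1,-]
e3 deliver 3→0: ·
e4 deliver 0→2: 2[part,t=1,-]
e5 deliver 2→0: ·
e6 deliver 0→4: 4[part,t=1,-]
e7 deliver 4→0: ·
e8 deliver 0→1: 1[part,t=1,-]
e9 deliver 1→0: 0[coor,t=1,q]
e10 deliver 0→2: 2[part,t=1,q]
e11 deliver 0→1: 1[part,t=1,q]
e12 deliver 0→4: 4[part,t=1,q]
e13 deliver 0→3: 3[part,t=1,q]
e14 timeout(0): 0[coor,t=2,q]
e15 deliver 0→2: 2[part,t=2,q]
e16 deliver 2→0: ·
e17 deliver 3→0: ·
e18 deliver 3→4: ·
e19 deliver 3→1: ·
e20 deliver 4→1: ·
e21 deliver 3→0: ·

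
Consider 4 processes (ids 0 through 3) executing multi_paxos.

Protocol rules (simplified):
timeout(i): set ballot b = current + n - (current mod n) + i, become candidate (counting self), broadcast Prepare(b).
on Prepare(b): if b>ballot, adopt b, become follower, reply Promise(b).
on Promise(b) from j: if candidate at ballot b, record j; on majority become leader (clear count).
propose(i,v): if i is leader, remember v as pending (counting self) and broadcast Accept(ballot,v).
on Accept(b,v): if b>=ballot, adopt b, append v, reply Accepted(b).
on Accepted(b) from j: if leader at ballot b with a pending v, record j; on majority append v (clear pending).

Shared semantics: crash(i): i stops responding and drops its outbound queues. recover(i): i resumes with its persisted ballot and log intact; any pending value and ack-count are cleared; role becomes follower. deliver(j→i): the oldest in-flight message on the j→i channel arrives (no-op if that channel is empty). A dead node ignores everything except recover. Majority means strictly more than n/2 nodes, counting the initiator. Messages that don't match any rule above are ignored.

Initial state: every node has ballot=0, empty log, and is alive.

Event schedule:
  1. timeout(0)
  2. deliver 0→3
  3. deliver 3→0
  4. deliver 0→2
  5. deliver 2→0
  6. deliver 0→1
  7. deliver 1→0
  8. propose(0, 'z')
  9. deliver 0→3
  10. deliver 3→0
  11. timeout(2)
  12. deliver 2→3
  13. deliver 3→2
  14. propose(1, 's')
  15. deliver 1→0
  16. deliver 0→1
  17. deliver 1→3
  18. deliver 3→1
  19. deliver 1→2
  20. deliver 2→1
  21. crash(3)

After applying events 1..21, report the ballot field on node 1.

1. timeout(0):  <0:cand b4 ->
2. deliver 0→3:  <3:foll b4 ->
3. deliver 3→0:  nop
4. deliver 0→2:  <2:foll b4 ->
5. deliver 2→0:  <0:lead b4 ->
6. deliver 0→1:  <1:foll b4 ->
7. deliver 1→0:  nop
8. propose(0,'z'):  nop
9. deliver 0→3:  <3:foll b4 z>
10. deliver 3→0:  nop
11. timeout(2):  <2:cand b10 ->
12. deliver 2→3:  <3:foll b10 z>
13. deliver 3→2:  nop
14. propose(1,'s'):  nop
15. deliver 1→0:  nop
16. deliver 0→1:  <1:foll b4 z>
17. deliver 1→3:  nop
18. deliver 3→1:  nop
19. deliver 1→2:  nop
20. deliver 2→1:  <1:foll b10 z>
21. crash(3):  <3:✗foll b10 z>

10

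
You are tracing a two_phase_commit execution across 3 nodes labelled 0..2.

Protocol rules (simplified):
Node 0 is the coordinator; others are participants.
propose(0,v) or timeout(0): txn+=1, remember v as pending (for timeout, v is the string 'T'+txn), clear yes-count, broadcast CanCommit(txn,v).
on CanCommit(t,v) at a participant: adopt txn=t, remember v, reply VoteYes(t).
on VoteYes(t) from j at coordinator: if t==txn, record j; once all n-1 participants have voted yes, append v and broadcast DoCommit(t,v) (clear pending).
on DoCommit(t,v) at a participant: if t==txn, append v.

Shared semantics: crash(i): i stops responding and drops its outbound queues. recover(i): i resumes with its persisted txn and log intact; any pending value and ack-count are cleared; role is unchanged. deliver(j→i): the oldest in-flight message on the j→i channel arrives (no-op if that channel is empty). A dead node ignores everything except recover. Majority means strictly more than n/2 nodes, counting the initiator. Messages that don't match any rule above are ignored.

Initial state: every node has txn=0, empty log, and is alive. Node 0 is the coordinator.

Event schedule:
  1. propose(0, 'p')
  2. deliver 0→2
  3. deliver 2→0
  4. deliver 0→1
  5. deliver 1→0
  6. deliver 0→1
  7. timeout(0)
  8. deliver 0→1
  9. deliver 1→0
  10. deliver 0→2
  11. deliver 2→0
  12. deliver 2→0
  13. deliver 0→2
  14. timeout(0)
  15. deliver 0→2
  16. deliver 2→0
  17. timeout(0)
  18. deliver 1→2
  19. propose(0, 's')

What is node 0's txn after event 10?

2

after 1 — propose(0,'p'): n0:coor/t1/[-]
after 2 — deliver 0→2: n2:part/t1/[-]
after 3 — deliver 2→0: ·
after 4 — deliver 0→1: n1:part/t1/[-]
after 5 — deliver 1→0: n0:coor/t1/[p]
after 6 — deliver 0→1: n1:part/t1/[p]
after 7 — timeout(0): n0:coor/t2/[p]
after 8 — deliver 0→1: n1:part/t2/[p]
after 9 — deliver 1→0: ·
after 10 — deliver 0→2: n2:part/t1/[p]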